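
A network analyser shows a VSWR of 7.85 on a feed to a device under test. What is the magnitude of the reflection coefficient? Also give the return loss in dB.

|Γ| ≈ 0.774; return loss ≈ 2.23 dB

|Γ| = (S − 1)/(S + 1) = (7.85 − 1)/(7.85 + 1) = 6.85/8.85
RL = −20·log₁₀|Γ| = −20·log₁₀(0.774)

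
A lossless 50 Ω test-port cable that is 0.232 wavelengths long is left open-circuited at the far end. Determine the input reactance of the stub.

X_in ≈ -5.68 Ω (capacitive)

βl = 2π × 0.232 = 83.5°
tan(βl) = 8.8
For an open-circuited stub, Z_in = −jZ_0·cot(βl) = −jZ_0/tan(βl)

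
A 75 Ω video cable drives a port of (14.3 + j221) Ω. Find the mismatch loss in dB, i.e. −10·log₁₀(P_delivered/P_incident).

Γ = (-60.7 + j221)/(89.3 + j221), |Γ| = 0.962
|Γ|² = 0.924, so P_del/P_inc = 1 − |Γ|² = 0.0755
ML = −10·log₁₀(1 − |Γ|²)

mismatch loss ≈ 11.2 dB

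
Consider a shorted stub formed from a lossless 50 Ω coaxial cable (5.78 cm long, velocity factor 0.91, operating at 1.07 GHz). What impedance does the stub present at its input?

Z_in ≈ +j337 Ω

λ = v/f = 0.91·c / 1.07 GHz = 0.255 m
βl = 2π·l/λ = 2π × 0.227 = 81.6°
tan(βl) = 6.74
For a shorted stub, Z_in = jZ_0·tan(βl)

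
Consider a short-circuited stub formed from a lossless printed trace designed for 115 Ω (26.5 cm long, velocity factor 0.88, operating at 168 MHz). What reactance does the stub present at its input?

X_in ≈ 205 Ω (inductive)

λ = v/f = 0.88·c / 168 MHz = 1.57 m
βl = 2π·l/λ = 2π × 0.169 = 60.7°
tan(βl) = 1.78
For a short-circuited stub, Z_in = jZ_0·tan(βl)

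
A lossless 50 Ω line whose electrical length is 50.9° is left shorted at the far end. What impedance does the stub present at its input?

Z_in ≈ +j61.5 Ω

tan(βl) = 1.23
For a shorted stub, Z_in = jZ_0·tan(βl)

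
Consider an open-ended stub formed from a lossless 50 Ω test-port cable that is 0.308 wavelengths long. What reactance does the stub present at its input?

βl = 2π × 0.308 = 111°
tan(βl) = -2.62
For an open-ended stub, Z_in = −jZ_0·cot(βl) = −jZ_0/tan(βl)

X_in ≈ 19.1 Ω (inductive)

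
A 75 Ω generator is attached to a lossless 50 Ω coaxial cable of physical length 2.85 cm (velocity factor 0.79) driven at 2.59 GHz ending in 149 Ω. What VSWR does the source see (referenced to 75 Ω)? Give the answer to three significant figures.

λ = v/f = 0.79·c / 2.59 GHz = 0.0915 m
βl = 2π·l/λ = 2π × 0.311 = 112°
tan(βl) = -2.46
Z_in = Z_0·(Z_L + jZ_0·tanβl)/(Z_0 + jZ_L·tanβl) = 19.2 + j17.7 Ω
Γ_s = (Z_in − Z_s)/(Z_in + Z_s) = (-55.8 + j17.7)/(94.2 + j17.7), |Γ_s| = 0.611
VSWR = (1 + |Γ_s|)/(1 − |Γ_s|)

VSWR ≈ 4.14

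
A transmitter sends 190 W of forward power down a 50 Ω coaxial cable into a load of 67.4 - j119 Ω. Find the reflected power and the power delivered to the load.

|Γ| = |(17.4 − j119)/(117.4 − j119)| = 0.719
|Γ|² = 0.518
P_refl = |Γ|²·P_inc = 98.3 W, P_del = (1 − |Γ|²)·P_inc = 91.7 W

P_reflected ≈ 98.3 W; P_delivered ≈ 91.7 W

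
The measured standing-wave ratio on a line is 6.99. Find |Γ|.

|Γ| = (S − 1)/(S + 1) = (6.99 − 1)/(6.99 + 1) = 5.99/7.99

|Γ| ≈ 0.75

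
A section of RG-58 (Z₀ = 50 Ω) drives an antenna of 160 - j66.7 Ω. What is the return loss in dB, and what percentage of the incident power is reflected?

Γ = (110 − j66.7)/(210 − j66.7), |Γ| = 0.584
RL = −20·log₁₀(0.584) = 4.67 dB
P_refl/P_inc = |Γ|² = 0.341

RL ≈ 4.67 dB; 34.1% of incident power reflected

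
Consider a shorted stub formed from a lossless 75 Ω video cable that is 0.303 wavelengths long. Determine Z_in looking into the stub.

βl = 2π × 0.303 = 109°
tan(βl) = -2.89
For a shorted stub, Z_in = jZ_0·tan(βl)

Z_in ≈ −j217 Ω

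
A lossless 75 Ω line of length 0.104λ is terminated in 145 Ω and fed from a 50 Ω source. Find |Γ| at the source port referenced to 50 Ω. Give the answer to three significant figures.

|Γ| ≈ 0.41

βl = 2π × 0.104 = 37.4°
tan(βl) = 0.766
Z_in = Z_0·(Z_L + jZ_0·tanβl)/(Z_0 + jZ_L·tanβl) = 72.1 − j49.3 Ω
Γ_s = (Z_in − Z_s)/(Z_in + Z_s) = (22.1 − j49.3)/(122 − j49.3), |Γ_s| = 0.41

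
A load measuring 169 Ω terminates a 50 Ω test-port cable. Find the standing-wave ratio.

Γ = (169 − 50)/(169 + 50) = 0.543
VSWR = (1 + 0.543)/(1 − 0.543)

VSWR ≈ 3.38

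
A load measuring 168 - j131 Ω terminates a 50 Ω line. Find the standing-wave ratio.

VSWR ≈ 5.52

Γ = (Z_L − Z_0)/(Z_L + Z_0) = (118 − j131)/(218 − j131)
|Γ| = 176/254 = 0.693
VSWR = (1 + |Γ|)/(1 − |Γ|) = 1.69/0.307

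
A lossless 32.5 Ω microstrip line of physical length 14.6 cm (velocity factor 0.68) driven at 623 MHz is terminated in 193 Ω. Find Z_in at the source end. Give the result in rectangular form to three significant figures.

λ = v/f = 0.68·c / 623 MHz = 0.327 m
βl = 2π·l/λ = 2π × 0.446 = 161°
tan(βl) = tan(161°) = -0.354
Z_in = Z_0·(Z_L + jZ_0·tanβl)/(Z_0 + jZ_L·tanβl)
     = 32.5·(193 − j11.5)/(32.5 − j68.3)

Z_in ≈ 40.1 + j72.8 Ω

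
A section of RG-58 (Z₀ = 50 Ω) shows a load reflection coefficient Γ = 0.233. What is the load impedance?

Z_L = Z_0·(1 + Γ)/(1 − Γ) = 50·(1.23)/(0.767)

Z_L ≈ 80.4 Ω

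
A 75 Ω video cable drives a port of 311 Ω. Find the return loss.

RL ≈ 4.27 dB

Γ = (311 − 75)/(311 + 75) = 0.611
RL = −20·log₁₀|Γ| = −20·log₁₀(0.611)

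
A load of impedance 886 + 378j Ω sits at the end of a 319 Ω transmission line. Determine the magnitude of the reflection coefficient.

Γ = (Z_L − Z_0)/(Z_L + Z_0) = (567 + j378)/(1205 + j378)
|Γ| = 681/1260

|Γ| ≈ 0.54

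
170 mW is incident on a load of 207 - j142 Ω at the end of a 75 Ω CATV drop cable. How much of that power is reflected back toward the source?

P_reflected ≈ 64.1 mW

|Γ| = |(132 − j142)/(282 − j142)| = 0.614
|Γ|² = 0.377
P_refl = |Γ|²·P_inc = 64.1 mW, P_del = (1 − |Γ|²)·P_inc = 106 mW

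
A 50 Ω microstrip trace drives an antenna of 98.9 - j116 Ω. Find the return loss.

Γ = (48.9 − j116)/(148.9 − j116), |Γ| = 0.667
RL = −20·log₁₀|Γ| = −20·log₁₀(0.667)

RL ≈ 3.52 dB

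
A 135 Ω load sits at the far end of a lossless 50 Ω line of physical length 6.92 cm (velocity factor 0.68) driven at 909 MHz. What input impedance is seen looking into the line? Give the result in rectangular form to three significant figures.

λ = v/f = 0.68·c / 909 MHz = 0.224 m
βl = 2π·l/λ = 2π × 0.308 = 111°
tan(βl) = tan(111°) = -2.6
Z_in = Z_0·(Z_L + jZ_0·tanβl)/(Z_0 + jZ_L·tanβl)
     = 50·(135 − j130)/(50 − j352)

Z_in ≈ 20.8 + j16.2 Ω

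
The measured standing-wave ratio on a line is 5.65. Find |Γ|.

|Γ| ≈ 0.699

|Γ| = (S − 1)/(S + 1) = (5.65 − 1)/(5.65 + 1) = 4.65/6.65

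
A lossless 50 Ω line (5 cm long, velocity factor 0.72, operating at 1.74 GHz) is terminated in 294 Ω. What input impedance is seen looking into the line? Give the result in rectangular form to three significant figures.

λ = v/f = 0.72·c / 1.74 GHz = 0.124 m
βl = 2π·l/λ = 2π × 0.403 = 145°
tan(βl) = tan(145°) = -0.7
Z_in = Z_0·(Z_L + jZ_0·tanβl)/(Z_0 + jZ_L·tanβl)
     = 50·(294 − j35)/(50 − j206)

Z_in ≈ 24.4 + j65.5 Ω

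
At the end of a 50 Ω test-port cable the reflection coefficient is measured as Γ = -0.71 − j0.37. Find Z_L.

Z_L = Z_0·(1 + Γ)/(1 − Γ) = 50·(0.29 − j0.37)/(1.71 + j0.37)

Z_L ≈ 5.86 − j12.1 Ω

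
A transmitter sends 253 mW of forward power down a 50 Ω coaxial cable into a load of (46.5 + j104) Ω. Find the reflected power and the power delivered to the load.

|Γ| = |(-3.5 + j104)/(96.5 + j104)| = 0.733
|Γ|² = 0.538
P_refl = |Γ|²·P_inc = 136 mW, P_del = (1 − |Γ|²)·P_inc = 117 mW

P_reflected ≈ 136 mW; P_delivered ≈ 117 mW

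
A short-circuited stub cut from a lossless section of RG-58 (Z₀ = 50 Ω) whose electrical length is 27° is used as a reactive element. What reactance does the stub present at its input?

tan(βl) = 0.51
For a short-circuited stub, Z_in = jZ_0·tan(βl)

X_in ≈ 25.5 Ω (inductive)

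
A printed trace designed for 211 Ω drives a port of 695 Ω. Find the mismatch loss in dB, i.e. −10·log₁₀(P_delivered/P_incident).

Γ = (695 − 211)/(695 + 211) = 0.534
|Γ|² = 0.285, so P_del/P_inc = 1 − |Γ|² = 0.715
ML = −10·log₁₀(1 − |Γ|²)

mismatch loss ≈ 1.46 dB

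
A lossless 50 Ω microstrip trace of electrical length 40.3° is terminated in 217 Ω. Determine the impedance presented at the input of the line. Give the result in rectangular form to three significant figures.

Z_in ≈ 25.6 − j52 Ω

tan(βl) = tan(40.3°) = 0.848
Z_in = Z_0·(Z_L + jZ_0·tanβl)/(Z_0 + jZ_L·tanβl)
     = 50·(217 + j42.4)/(50 + j184)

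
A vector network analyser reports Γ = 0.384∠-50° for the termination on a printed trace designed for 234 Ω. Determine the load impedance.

Z_L ≈ 305 − j211 Ω

Z_L = Z_0·(1 + Γ)/(1 − Γ) = 234·(1.25 − j0.294)/(0.753 + j0.294)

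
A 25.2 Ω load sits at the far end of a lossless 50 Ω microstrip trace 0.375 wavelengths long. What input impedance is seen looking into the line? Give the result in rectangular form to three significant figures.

βl = 2π × 0.375 = 135°
tan(βl) = tan(135°) = -1
Z_in = Z_0·(Z_L + jZ_0·tanβl)/(Z_0 + jZ_L·tanβl)
     = 50·(25.2 − j50)/(50 − j25.2)

Z_in ≈ 40.2 − j29.7 Ω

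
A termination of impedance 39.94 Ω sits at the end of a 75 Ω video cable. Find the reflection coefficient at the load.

Γ = (Z_L − Z_0)/(Z_L + Z_0) = (39.94 − 75)/(39.94 + 75) = -35.06/114.9

Γ = -0.305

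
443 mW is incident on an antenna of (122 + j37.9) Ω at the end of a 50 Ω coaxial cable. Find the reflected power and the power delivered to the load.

P_reflected ≈ 94.5 mW; P_delivered ≈ 348 mW

|Γ| = |(72 + j37.9)/(172 + j37.9)| = 0.462
|Γ|² = 0.213
P_refl = |Γ|²·P_inc = 94.5 mW, P_del = (1 − |Γ|²)·P_inc = 348 mW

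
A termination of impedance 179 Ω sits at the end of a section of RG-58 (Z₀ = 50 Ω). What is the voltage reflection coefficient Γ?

Γ = 0.563

Γ = (Z_L − Z_0)/(Z_L + Z_0) = (179 − 50)/(179 + 50) = 129/229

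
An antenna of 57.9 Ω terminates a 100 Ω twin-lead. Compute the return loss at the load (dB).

Γ = (57.9 − 100)/(57.9 + 100) = -0.267
RL = −20·log₁₀|Γ| = −20·log₁₀(0.267)

RL ≈ 11.5 dB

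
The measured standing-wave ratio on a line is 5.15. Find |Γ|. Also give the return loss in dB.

|Γ| = (S − 1)/(S + 1) = (5.15 − 1)/(5.15 + 1) = 4.15/6.15
RL = −20·log₁₀|Γ| = −20·log₁₀(0.675)

|Γ| ≈ 0.675; return loss ≈ 3.42 dB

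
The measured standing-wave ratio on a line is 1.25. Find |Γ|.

|Γ| = (S − 1)/(S + 1) = (1.25 − 1)/(1.25 + 1) = 0.25/2.25

|Γ| ≈ 0.111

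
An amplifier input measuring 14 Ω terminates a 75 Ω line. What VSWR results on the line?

Γ = (14 − 75)/(14 + 75) = -0.685
VSWR = (1 + 0.685)/(1 − 0.685)

VSWR ≈ 5.36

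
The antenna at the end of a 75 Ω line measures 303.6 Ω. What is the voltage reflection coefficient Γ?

Γ = (Z_L − Z_0)/(Z_L + Z_0) = (303.6 − 75)/(303.6 + 75) = 228.6/378.6

Γ = 0.604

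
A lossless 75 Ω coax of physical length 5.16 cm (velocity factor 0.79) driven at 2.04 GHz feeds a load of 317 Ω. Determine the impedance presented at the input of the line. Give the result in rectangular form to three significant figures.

Z_in ≈ 106 + j136 Ω

λ = v/f = 0.79·c / 2.04 GHz = 0.116 m
βl = 2π·l/λ = 2π × 0.444 = 160°
tan(βl) = tan(160°) = -0.366
Z_in = Z_0·(Z_L + jZ_0·tanβl)/(Z_0 + jZ_L·tanβl)
     = 75·(317 − j27.5)/(75 − j116)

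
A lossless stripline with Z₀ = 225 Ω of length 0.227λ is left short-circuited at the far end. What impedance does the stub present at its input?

Z_in ≈ +j1550 Ω

βl = 2π × 0.227 = 81.7°
tan(βl) = 6.87
For a short-circuited stub, Z_in = jZ_0·tan(βl)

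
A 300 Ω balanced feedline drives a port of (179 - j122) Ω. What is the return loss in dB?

RL ≈ 9.18 dB

Γ = (-121 − j122)/(479 − j122), |Γ| = 0.348
RL = −20·log₁₀|Γ| = −20·log₁₀(0.348)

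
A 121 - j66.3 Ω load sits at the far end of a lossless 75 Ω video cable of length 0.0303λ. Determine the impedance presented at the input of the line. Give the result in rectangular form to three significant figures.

βl = 2π × 0.0303 = 10.9°
tan(βl) = tan(10.9°) = 0.193
Z_in = Z_0·(Z_L + jZ_0·tanβl)/(Z_0 + jZ_L·tanβl)
     = 75·(121 − j51.8)/(87.8 + j23.3)

Z_in ≈ 85.6 − j67 Ω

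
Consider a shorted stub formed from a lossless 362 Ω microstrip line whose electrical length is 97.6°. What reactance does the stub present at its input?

tan(βl) = -7.49
For a shorted stub, Z_in = jZ_0·tan(βl)

X_in ≈ -2710 Ω (capacitive)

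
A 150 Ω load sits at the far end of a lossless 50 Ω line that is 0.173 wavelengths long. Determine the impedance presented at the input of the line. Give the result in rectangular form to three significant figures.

Z_in ≈ 20.6 − j22.7 Ω

βl = 2π × 0.173 = 62.3°
tan(βl) = tan(62.3°) = 1.9
Z_in = Z_0·(Z_L + jZ_0·tanβl)/(Z_0 + jZ_L·tanβl)
     = 50·(150 + j95.2)/(50 + j285)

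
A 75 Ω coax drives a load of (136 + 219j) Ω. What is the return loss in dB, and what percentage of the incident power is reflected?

RL ≈ 2.53 dB; 55.9% of incident power reflected

Γ = (61 + j219)/(211 + j219), |Γ| = 0.748
RL = −20·log₁₀(0.748) = 2.53 dB
P_refl/P_inc = |Γ|² = 0.559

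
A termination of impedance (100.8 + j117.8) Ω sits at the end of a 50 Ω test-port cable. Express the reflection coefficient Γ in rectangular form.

Γ = (Z_L − Z_0)/(Z_L + Z_0) = (50.8 + j117.8)/(150.8 + j117.8)

Γ ≈ 0.588 + j0.322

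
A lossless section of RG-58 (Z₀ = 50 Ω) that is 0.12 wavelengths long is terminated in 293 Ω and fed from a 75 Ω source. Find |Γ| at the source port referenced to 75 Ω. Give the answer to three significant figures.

|Γ| ≈ 0.723

βl = 2π × 0.12 = 43.2°
tan(βl) = 0.939
Z_in = Z_0·(Z_L + jZ_0·tanβl)/(Z_0 + jZ_L·tanβl) = 17.6 − j50 Ω
Γ_s = (Z_in − Z_s)/(Z_in + Z_s) = (-57.4 − j50)/(92.6 − j50), |Γ_s| = 0.723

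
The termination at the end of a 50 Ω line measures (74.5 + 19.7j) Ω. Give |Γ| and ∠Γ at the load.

Γ = (Z_L − Z_0)/(Z_L + Z_0) = (24.5 + j19.7)/(124.5 + j19.7)
|Γ| = 31.4/126 = 0.249

Γ ≈ 0.249 ∠ 29.8°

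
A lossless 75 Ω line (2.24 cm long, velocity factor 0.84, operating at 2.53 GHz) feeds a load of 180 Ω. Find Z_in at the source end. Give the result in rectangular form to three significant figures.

λ = v/f = 0.84·c / 2.53 GHz = 0.0996 m
βl = 2π·l/λ = 2π × 0.225 = 81°
tan(βl) = tan(81°) = 6.29
Z_in = Z_0·(Z_L + jZ_0·tanβl)/(Z_0 + jZ_L·tanβl)
     = 75·(180 + j471)/(75 + j1130)

Z_in ≈ 31.9 − j9.82 Ω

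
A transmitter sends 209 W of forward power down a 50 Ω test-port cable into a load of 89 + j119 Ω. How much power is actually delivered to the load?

P_delivered ≈ 111 W

|Γ| = |(39 + j119)/(139 + j119)| = 0.684
|Γ|² = 0.468
P_refl = |Γ|²·P_inc = 97.9 W, P_del = (1 − |Γ|²)·P_inc = 111 W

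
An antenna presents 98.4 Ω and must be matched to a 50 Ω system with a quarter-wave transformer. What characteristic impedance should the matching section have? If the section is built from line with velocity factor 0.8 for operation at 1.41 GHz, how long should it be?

Z_qwt = √(Z_0·R_L) = √(50 × 98.4) = √4920
λ = 0.8·c/f = 0.17 m, so l = λ/4 = 0.0426 m

Z_qwt ≈ 70.1 Ω; length ≈ 4.26 cm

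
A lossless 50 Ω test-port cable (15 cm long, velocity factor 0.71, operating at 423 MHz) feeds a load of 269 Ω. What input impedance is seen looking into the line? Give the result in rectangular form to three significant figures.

λ = v/f = 0.71·c / 423 MHz = 0.504 m
βl = 2π·l/λ = 2π × 0.298 = 107°
tan(βl) = tan(107°) = -3.22
Z_in = Z_0·(Z_L + jZ_0·tanβl)/(Z_0 + jZ_L·tanβl)
     = 50·(269 − j161)/(50 − j867)

Z_in ≈ 10.2 + j14.9 Ω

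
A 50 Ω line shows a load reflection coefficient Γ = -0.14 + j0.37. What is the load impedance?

Z_L = Z_0·(1 + Γ)/(1 − Γ) = 50·(0.86 + j0.37)/(1.14 − j0.37)

Z_L ≈ 29.4 + j25.8 Ω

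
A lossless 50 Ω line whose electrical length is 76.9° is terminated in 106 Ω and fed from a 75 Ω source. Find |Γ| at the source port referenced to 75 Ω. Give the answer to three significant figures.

tan(βl) = 4.3
Z_in = Z_0·(Z_L + jZ_0·tanβl)/(Z_0 + jZ_L·tanβl) = 24.6 − j8.94 Ω
Γ_s = (Z_in − Z_s)/(Z_in + Z_s) = (-50.4 − j8.94)/(99.6 − j8.94), |Γ_s| = 0.512

|Γ| ≈ 0.512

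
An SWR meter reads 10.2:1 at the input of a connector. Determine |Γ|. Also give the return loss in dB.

|Γ| = (S − 1)/(S + 1) = (10.2 − 1)/(10.2 + 1) = 9.2/11.2
RL = −20·log₁₀|Γ| = −20·log₁₀(0.821)

|Γ| ≈ 0.821; return loss ≈ 1.71 dB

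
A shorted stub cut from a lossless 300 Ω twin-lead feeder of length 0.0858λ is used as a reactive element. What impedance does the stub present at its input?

βl = 2π × 0.0858 = 30.9°
tan(βl) = 0.598
For a shorted stub, Z_in = jZ_0·tan(βl)

Z_in ≈ +j179 Ω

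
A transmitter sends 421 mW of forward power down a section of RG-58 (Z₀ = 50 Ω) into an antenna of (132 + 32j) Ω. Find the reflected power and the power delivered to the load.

P_reflected ≈ 95.5 mW; P_delivered ≈ 325 mW

|Γ| = |(82 + j32)/(182 + j32)| = 0.476
|Γ|² = 0.227
P_refl = |Γ|²·P_inc = 95.5 mW, P_del = (1 − |Γ|²)·P_inc = 325 mW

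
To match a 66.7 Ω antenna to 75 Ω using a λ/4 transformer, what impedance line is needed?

Z_qwt = √(Z_0·R_L) = √(75 × 66.7) = √5002

Z_qwt ≈ 70.7 Ω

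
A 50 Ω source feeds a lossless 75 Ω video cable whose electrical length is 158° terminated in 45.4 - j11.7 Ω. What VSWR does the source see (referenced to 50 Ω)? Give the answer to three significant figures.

tan(βl) = -0.404
Z_in = Z_0·(Z_L + jZ_0·tanβl)/(Z_0 + jZ_L·tanβl) = 56.3 − j30.1 Ω
Γ_s = (Z_in − Z_s)/(Z_in + Z_s) = (6.32 − j30.1)/(106 − j30.1), |Γ_s| = 0.279
VSWR = (1 + |Γ_s|)/(1 − |Γ_s|)

VSWR ≈ 1.77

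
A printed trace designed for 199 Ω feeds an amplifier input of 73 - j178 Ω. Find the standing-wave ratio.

Γ = (Z_L − Z_0)/(Z_L + Z_0) = (-126 − j178)/(272 − j178)
|Γ| = 218/325 = 0.671
VSWR = (1 + |Γ|)/(1 − |Γ|) = 1.67/0.329

VSWR ≈ 5.08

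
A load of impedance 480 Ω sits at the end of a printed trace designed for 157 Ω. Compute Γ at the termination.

Γ = 0.507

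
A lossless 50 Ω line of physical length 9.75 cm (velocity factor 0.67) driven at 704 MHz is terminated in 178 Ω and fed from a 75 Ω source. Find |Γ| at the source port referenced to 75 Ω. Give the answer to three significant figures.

λ = v/f = 0.67·c / 704 MHz = 0.286 m
βl = 2π·l/λ = 2π × 0.341 = 123°
tan(βl) = -1.54
Z_in = Z_0·(Z_L + jZ_0·tanβl)/(Z_0 + jZ_L·tanβl) = 19.3 + j28.9 Ω
Γ_s = (Z_in − Z_s)/(Z_in + Z_s) = (-55.7 + j28.9)/(94.3 + j28.9), |Γ_s| = 0.636

|Γ| ≈ 0.636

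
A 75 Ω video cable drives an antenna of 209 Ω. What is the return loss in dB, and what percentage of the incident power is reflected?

Γ = (209 − 75)/(209 + 75) = 0.472
RL = −20·log₁₀(0.472) = 6.52 dB
P_refl/P_inc = |Γ|² = 0.223

RL ≈ 6.52 dB; 22.3% of incident power reflected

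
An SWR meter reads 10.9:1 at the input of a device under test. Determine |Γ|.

|Γ| ≈ 0.832

|Γ| = (S − 1)/(S + 1) = (10.9 − 1)/(10.9 + 1) = 9.9/11.9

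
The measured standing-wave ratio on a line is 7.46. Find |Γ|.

|Γ| ≈ 0.764

|Γ| = (S − 1)/(S + 1) = (7.46 − 1)/(7.46 + 1) = 6.46/8.46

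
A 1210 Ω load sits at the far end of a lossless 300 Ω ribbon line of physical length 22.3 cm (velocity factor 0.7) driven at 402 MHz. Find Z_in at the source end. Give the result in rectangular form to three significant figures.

Z_in ≈ 302 + j455 Ω

λ = v/f = 0.7·c / 402 MHz = 0.522 m
βl = 2π·l/λ = 2π × 0.427 = 154°
tan(βl) = tan(154°) = -0.495
Z_in = Z_0·(Z_L + jZ_0·tanβl)/(Z_0 + jZ_L·tanβl)
     = 300·(1210 − j148)/(300 − j599)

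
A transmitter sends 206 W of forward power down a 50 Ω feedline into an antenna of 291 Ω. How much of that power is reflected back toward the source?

Γ = (291 − 50)/(291 + 50) = 0.707
|Γ|² = 0.499
P_refl = |Γ|²·P_inc = 103 W, P_del = (1 − |Γ|²)·P_inc = 103 W

P_reflected ≈ 103 W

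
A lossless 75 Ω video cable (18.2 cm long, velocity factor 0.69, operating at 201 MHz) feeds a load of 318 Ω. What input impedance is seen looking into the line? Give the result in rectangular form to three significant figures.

Z_in ≈ 21.7 − j34.7 Ω

λ = v/f = 0.69·c / 201 MHz = 1.03 m
βl = 2π·l/λ = 2π × 0.177 = 63.6°
tan(βl) = tan(63.6°) = 2.02
Z_in = Z_0·(Z_L + jZ_0·tanβl)/(Z_0 + jZ_L·tanβl)
     = 75·(318 + j151)/(75 + j641)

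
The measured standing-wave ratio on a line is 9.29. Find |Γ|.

|Γ| ≈ 0.806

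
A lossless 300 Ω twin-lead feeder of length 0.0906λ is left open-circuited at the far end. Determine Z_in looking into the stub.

βl = 2π × 0.0906 = 32.6°
tan(βl) = 0.64
For an open-circuited stub, Z_in = −jZ_0·cot(βl) = −jZ_0/tan(βl)

Z_in ≈ −j469 Ω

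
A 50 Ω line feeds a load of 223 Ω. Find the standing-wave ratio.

VSWR ≈ 4.46

Γ = (223 − 50)/(223 + 50) = 0.634
VSWR = (1 + 0.634)/(1 − 0.634)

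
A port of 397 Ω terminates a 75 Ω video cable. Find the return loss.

RL ≈ 3.32 dB

Γ = (397 − 75)/(397 + 75) = 0.682
RL = −20·log₁₀|Γ| = −20·log₁₀(0.682)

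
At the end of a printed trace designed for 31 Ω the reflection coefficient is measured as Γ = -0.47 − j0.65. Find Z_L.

Z_L ≈ 4.28 − j15.6 Ω

Z_L = Z_0·(1 + Γ)/(1 − Γ) = 31·(0.53 − j0.65)/(1.47 + j0.65)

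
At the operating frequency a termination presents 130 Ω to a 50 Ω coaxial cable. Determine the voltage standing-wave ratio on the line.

Γ = (130 − 50)/(130 + 50) = 0.444
VSWR = (1 + 0.444)/(1 − 0.444)

VSWR ≈ 2.6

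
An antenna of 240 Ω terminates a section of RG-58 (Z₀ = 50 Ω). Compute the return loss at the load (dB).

RL ≈ 3.67 dB

Γ = (240 − 50)/(240 + 50) = 0.655
RL = −20·log₁₀|Γ| = −20·log₁₀(0.655)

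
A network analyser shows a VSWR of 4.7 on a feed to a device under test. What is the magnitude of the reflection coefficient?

|Γ| ≈ 0.649

|Γ| = (S − 1)/(S + 1) = (4.7 − 1)/(4.7 + 1) = 3.7/5.7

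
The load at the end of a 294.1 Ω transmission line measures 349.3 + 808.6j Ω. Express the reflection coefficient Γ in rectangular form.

Γ = (Z_L − Z_0)/(Z_L + Z_0) = (55.2 + j808.6)/(643.4 + j808.6)

Γ ≈ 0.646 + j0.445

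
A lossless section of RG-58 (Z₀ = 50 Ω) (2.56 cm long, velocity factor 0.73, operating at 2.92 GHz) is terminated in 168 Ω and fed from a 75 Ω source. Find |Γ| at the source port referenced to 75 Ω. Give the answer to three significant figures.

λ = v/f = 0.73·c / 2.92 GHz = 0.075 m
βl = 2π·l/λ = 2π × 0.341 = 123°
tan(βl) = -1.55
Z_in = Z_0·(Z_L + jZ_0·tanβl)/(Z_0 + jZ_L·tanβl) = 20.3 + j28.4 Ω
Γ_s = (Z_in − Z_s)/(Z_in + Z_s) = (-54.7 + j28.4)/(95.3 + j28.4), |Γ_s| = 0.619

|Γ| ≈ 0.619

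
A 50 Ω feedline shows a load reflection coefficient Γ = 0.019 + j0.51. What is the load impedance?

Z_L ≈ 30.2 + j41.7 Ω

Z_L = Z_0·(1 + Γ)/(1 − Γ) = 50·(1.02 + j0.51)/(0.981 − j0.51)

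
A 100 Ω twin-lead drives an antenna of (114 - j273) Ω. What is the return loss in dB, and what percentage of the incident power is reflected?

Γ = (14 − j273)/(214 − j273), |Γ| = 0.788
RL = −20·log₁₀(0.788) = 2.07 dB
P_refl/P_inc = |Γ|² = 0.621

RL ≈ 2.07 dB; 62.1% of incident power reflected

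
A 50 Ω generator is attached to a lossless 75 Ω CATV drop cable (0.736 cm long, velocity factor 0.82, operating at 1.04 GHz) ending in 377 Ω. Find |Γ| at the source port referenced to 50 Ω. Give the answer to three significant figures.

λ = v/f = 0.82·c / 1.04 GHz = 0.237 m
βl = 2π·l/λ = 2π × 0.0311 = 11.2°
tan(βl) = 0.198
Z_in = Z_0·(Z_L + jZ_0·tanβl)/(Z_0 + jZ_L·tanβl) = 197 − j181 Ω
Γ_s = (Z_in − Z_s)/(Z_in + Z_s) = (147 − j181)/(247 − j181), |Γ_s| = 0.761

|Γ| ≈ 0.761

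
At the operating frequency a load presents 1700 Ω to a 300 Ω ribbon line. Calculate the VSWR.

VSWR ≈ 5.67

For a purely resistive load, VSWR = R_L/Z_0 or Z_0/R_L (whichever > 1) = 1700/300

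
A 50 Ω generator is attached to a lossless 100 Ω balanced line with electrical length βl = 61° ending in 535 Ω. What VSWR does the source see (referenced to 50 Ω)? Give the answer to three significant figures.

VSWR ≈ 4.65

tan(βl) = 1.8
Z_in = Z_0·(Z_L + jZ_0·tanβl)/(Z_0 + jZ_L·tanβl) = 24.2 − j52.9 Ω
Γ_s = (Z_in − Z_s)/(Z_in + Z_s) = (-25.8 − j52.9)/(74.2 − j52.9), |Γ_s| = 0.646
VSWR = (1 + |Γ_s|)/(1 − |Γ_s|)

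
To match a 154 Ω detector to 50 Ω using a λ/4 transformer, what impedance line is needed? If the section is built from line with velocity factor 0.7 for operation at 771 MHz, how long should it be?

Z_qwt ≈ 87.7 Ω; length ≈ 6.81 cm

Z_qwt = √(Z_0·R_L) = √(50 × 154) = √7700
λ = 0.7·c/f = 0.272 m, so l = λ/4 = 0.0681 m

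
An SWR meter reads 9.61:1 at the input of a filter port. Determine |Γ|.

|Γ| ≈ 0.811

|Γ| = (S − 1)/(S + 1) = (9.61 − 1)/(9.61 + 1) = 8.61/10.6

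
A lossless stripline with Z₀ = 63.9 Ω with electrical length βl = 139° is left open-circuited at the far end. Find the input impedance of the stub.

Z_in ≈ +j73.5 Ω

tan(βl) = -0.869
For an open-circuited stub, Z_in = −jZ_0·cot(βl) = −jZ_0/tan(βl)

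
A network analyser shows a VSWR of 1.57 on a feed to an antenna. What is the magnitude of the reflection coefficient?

|Γ| = (S − 1)/(S + 1) = (1.57 − 1)/(1.57 + 1) = 0.57/2.57

|Γ| ≈ 0.222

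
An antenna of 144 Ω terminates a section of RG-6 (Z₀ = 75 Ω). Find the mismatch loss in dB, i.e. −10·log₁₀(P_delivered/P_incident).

mismatch loss ≈ 0.454 dB

Γ = (144 − 75)/(144 + 75) = 0.315
|Γ|² = 0.0993, so P_del/P_inc = 1 − |Γ|² = 0.901
ML = −10·log₁₀(1 − |Γ|²)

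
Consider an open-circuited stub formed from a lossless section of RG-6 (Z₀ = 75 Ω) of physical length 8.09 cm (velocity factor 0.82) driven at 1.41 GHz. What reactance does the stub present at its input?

X_in ≈ 323 Ω (inductive)

λ = v/f = 0.82·c / 1.41 GHz = 0.174 m
βl = 2π·l/λ = 2π × 0.464 = 167°
tan(βl) = -0.232
For an open-circuited stub, Z_in = −jZ_0·cot(βl) = −jZ_0/tan(βl)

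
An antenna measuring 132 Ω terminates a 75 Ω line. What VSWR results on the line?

VSWR ≈ 1.76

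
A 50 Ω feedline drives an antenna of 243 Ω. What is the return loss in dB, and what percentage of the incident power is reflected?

Γ = (243 − 50)/(243 + 50) = 0.659
RL = −20·log₁₀(0.659) = 3.63 dB
P_refl/P_inc = |Γ|² = 0.434

RL ≈ 3.63 dB; 43.4% of incident power reflected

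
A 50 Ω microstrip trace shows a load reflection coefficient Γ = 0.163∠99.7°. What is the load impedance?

Z_L ≈ 45 + j14.9 Ω

Z_L = Z_0·(1 + Γ)/(1 − Γ) = 50·(0.973 + j0.161)/(1.03 − j0.161)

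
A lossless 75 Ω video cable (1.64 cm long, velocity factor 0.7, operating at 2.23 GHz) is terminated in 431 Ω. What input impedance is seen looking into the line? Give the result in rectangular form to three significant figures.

Z_in ≈ 16.4 − j37.2 Ω

λ = v/f = 0.7·c / 2.23 GHz = 0.0942 m
βl = 2π·l/λ = 2π × 0.174 = 62.7°
tan(βl) = tan(62.7°) = 1.94
Z_in = Z_0·(Z_L + jZ_0·tanβl)/(Z_0 + jZ_L·tanβl)
     = 75·(431 + j145)/(75 + j835)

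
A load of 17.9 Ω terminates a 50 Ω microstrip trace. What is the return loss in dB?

RL ≈ 6.51 dB

Γ = (17.9 − 50)/(17.9 + 50) = -0.473
RL = −20·log₁₀|Γ| = −20·log₁₀(0.473)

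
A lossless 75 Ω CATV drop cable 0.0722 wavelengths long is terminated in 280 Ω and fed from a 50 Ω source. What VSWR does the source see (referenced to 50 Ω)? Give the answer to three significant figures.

VSWR ≈ 5.02

βl = 2π × 0.0722 = 26°
tan(βl) = 0.488
Z_in = Z_0·(Z_L + jZ_0·tanβl)/(Z_0 + jZ_L·tanβl) = 80.3 − j110 Ω
Γ_s = (Z_in − Z_s)/(Z_in + Z_s) = (30.3 − j110)/(130 − j110), |Γ_s| = 0.668
VSWR = (1 + |Γ_s|)/(1 − |Γ_s|)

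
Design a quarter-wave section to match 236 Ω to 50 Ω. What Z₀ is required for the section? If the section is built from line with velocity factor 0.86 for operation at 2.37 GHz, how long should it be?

Z_qwt = √(Z_0·R_L) = √(50 × 236) = √11800
λ = 0.86·c/f = 0.109 m, so l = λ/4 = 0.0272 m

Z_qwt ≈ 109 Ω; length ≈ 2.72 cm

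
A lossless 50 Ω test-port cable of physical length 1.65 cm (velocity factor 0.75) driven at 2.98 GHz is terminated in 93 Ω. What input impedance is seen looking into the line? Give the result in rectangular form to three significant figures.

Z_in ≈ 27.6 − j7.04 Ω

λ = v/f = 0.75·c / 2.98 GHz = 0.0755 m
βl = 2π·l/λ = 2π × 0.219 = 78.7°
tan(βl) = tan(78.7°) = 4.99
Z_in = Z_0·(Z_L + jZ_0·tanβl)/(Z_0 + jZ_L·tanβl)
     = 50·(93 + j250)/(50 + j464)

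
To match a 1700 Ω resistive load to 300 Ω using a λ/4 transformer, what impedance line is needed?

Z_qwt = √(Z_0·R_L) = √(300 × 1700) = √510000

Z_qwt ≈ 714 Ω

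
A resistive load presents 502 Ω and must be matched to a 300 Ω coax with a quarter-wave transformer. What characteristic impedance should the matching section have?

Z_qwt ≈ 388 Ω

Z_qwt = √(Z_0·R_L) = √(300 × 502) = √150600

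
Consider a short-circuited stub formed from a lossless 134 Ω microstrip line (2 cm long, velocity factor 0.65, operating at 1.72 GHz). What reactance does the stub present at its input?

λ = v/f = 0.65·c / 1.72 GHz = 0.113 m
βl = 2π·l/λ = 2π × 0.176 = 63.5°
tan(βl) = 2.01
For a short-circuited stub, Z_in = jZ_0·tan(βl)

X_in ≈ 269 Ω (inductive)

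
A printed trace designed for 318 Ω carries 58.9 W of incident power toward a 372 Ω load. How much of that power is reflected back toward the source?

Γ = (372 − 318)/(372 + 318) = 0.0783
|Γ|² = 0.00612
P_refl = |Γ|²·P_inc = 0.361 W, P_del = (1 − |Γ|²)·P_inc = 58.5 W

P_reflected ≈ 0.361 W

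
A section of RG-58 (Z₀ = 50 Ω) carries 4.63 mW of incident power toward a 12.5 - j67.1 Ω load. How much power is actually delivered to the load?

P_delivered ≈ 1.38 mW

|Γ| = |(-37.5 − j67.1)/(62.5 − j67.1)| = 0.838
|Γ|² = 0.703
P_refl = |Γ|²·P_inc = 3.25 mW, P_del = (1 − |Γ|²)·P_inc = 1.38 mW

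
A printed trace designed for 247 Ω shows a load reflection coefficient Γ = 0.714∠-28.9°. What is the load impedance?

Z_L ≈ 466 − j657 Ω

Z_L = Z_0·(1 + Γ)/(1 − Γ) = 247·(1.63 − j0.345)/(0.375 + j0.345)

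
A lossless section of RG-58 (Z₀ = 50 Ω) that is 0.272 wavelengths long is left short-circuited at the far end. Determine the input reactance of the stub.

βl = 2π × 0.272 = 97.9°
tan(βl) = -7.19
For a short-circuited stub, Z_in = jZ_0·tan(βl)

X_in ≈ -359 Ω (capacitive)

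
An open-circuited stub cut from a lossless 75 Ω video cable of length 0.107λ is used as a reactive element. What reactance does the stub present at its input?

X_in ≈ -94.2 Ω (capacitive)

βl = 2π × 0.107 = 38.5°
tan(βl) = 0.796
For an open-circuited stub, Z_in = −jZ_0·cot(βl) = −jZ_0/tan(βl)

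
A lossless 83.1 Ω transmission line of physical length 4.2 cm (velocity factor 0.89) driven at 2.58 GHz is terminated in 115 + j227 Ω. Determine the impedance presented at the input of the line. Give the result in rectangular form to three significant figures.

Z_in ≈ 18.7 + j66.5 Ω

λ = v/f = 0.89·c / 2.58 GHz = 0.103 m
βl = 2π·l/λ = 2π × 0.406 = 146°
tan(βl) = tan(146°) = -0.672
Z_in = Z_0·(Z_L + jZ_0·tanβl)/(Z_0 + jZ_L·tanβl)
     = 83.1·(115 + j171)/(236 − j77.3)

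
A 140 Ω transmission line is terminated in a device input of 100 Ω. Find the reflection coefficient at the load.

Γ = (Z_L − Z_0)/(Z_L + Z_0) = (100 − 140)/(100 + 140) = -40/240

Γ = -0.167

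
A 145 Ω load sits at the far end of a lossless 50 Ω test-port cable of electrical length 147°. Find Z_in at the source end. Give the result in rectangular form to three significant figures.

tan(βl) = tan(147°) = -0.649
Z_in = Z_0·(Z_L + jZ_0·tanβl)/(Z_0 + jZ_L·tanβl)
     = 50·(145 − j32.5)/(50 − j94.2)

Z_in ≈ 45.3 + j52.9 Ω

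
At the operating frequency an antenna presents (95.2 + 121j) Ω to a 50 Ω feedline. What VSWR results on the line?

VSWR ≈ 5.32

Γ = (Z_L − Z_0)/(Z_L + Z_0) = (45.2 + j121)/(145.2 + j121)
|Γ| = 129/189 = 0.683
VSWR = (1 + |Γ|)/(1 − |Γ|) = 1.68/0.317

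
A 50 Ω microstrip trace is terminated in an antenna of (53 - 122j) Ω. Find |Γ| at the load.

Γ = (Z_L − Z_0)/(Z_L + Z_0) = (3 − j122)/(103 − j122)
|Γ| = 122/160

|Γ| ≈ 0.764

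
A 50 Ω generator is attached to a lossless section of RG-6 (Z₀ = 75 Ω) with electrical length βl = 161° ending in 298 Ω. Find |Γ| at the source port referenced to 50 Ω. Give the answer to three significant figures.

|Γ| ≈ 0.698

tan(βl) = -0.344
Z_in = Z_0·(Z_L + jZ_0·tanβl)/(Z_0 + jZ_L·tanβl) = 116 + j133 Ω
Γ_s = (Z_in − Z_s)/(Z_in + Z_s) = (66.1 + j133)/(166 + j133), |Γ_s| = 0.698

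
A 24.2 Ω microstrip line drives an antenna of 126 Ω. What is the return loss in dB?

Γ = (126 − 24.2)/(126 + 24.2) = 0.678
RL = −20·log₁₀|Γ| = −20·log₁₀(0.678)

RL ≈ 3.38 dB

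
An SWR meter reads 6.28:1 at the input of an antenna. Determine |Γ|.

|Γ| = (S − 1)/(S + 1) = (6.28 − 1)/(6.28 + 1) = 5.28/7.28

|Γ| ≈ 0.725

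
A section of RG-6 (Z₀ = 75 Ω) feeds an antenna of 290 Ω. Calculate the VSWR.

VSWR ≈ 3.87

For a purely resistive load, VSWR = R_L/Z_0 or Z_0/R_L (whichever > 1) = 290/75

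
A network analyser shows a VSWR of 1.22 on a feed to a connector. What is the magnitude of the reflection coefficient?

|Γ| ≈ 0.0991

|Γ| = (S − 1)/(S + 1) = (1.22 − 1)/(1.22 + 1) = 0.22/2.22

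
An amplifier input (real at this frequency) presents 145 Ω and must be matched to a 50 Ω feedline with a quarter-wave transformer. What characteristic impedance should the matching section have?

Z_qwt ≈ 85.1 Ω

Z_qwt = √(Z_0·R_L) = √(50 × 145) = √7250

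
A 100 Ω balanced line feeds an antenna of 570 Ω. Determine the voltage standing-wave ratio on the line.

VSWR ≈ 5.7

Γ = (570 − 100)/(570 + 100) = 0.701
VSWR = (1 + 0.701)/(1 − 0.701)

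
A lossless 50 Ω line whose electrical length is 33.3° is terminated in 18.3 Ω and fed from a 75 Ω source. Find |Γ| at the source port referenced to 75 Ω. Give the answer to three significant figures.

|Γ| ≈ 0.551

tan(βl) = 0.657
Z_in = Z_0·(Z_L + jZ_0·tanβl)/(Z_0 + jZ_L·tanβl) = 24.8 + j26.9 Ω
Γ_s = (Z_in − Z_s)/(Z_in + Z_s) = (-50.2 + j26.9)/(99.8 + j26.9), |Γ_s| = 0.551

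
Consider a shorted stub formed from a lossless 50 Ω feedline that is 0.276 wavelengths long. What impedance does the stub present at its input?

βl = 2π × 0.276 = 99.4°
tan(βl) = -6.07
For a shorted stub, Z_in = jZ_0·tan(βl)

Z_in ≈ −j303 Ω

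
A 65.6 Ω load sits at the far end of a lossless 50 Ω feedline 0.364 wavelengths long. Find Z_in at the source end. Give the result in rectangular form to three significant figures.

Z_in ≈ 46.5 + j12.7 Ω

βl = 2π × 0.364 = 131°
tan(βl) = tan(131°) = -1.15
Z_in = Z_0·(Z_L + jZ_0·tanβl)/(Z_0 + jZ_L·tanβl)
     = 50·(65.6 − j57.4)/(50 − j75.4)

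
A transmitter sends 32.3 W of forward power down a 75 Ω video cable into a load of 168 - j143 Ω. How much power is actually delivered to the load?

P_delivered ≈ 20.5 W

|Γ| = |(93 − j143)/(243 − j143)| = 0.605
|Γ|² = 0.366
P_refl = |Γ|²·P_inc = 11.8 W, P_del = (1 − |Γ|²)·P_inc = 20.5 W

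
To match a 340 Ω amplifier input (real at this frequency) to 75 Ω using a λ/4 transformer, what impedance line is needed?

Z_qwt ≈ 160 Ω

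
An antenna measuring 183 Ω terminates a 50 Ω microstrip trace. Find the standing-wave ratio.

Γ = (183 − 50)/(183 + 50) = 0.571
VSWR = (1 + 0.571)/(1 − 0.571)

VSWR ≈ 3.66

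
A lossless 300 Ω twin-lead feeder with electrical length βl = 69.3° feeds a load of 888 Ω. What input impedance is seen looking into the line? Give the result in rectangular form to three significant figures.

Z_in ≈ 114 − j98.8 Ω

tan(βl) = tan(69.3°) = 2.65
Z_in = Z_0·(Z_L + jZ_0·tanβl)/(Z_0 + jZ_L·tanβl)
     = 300·(888 + j794)/(300 + j2350)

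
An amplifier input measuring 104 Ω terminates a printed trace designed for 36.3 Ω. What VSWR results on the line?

Γ = (104 − 36.3)/(104 + 36.3) = 0.483
VSWR = (1 + 0.483)/(1 − 0.483)

VSWR ≈ 2.87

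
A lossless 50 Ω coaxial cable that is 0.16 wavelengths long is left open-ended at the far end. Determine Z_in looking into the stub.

βl = 2π × 0.16 = 57.6°
tan(βl) = 1.58
For an open-ended stub, Z_in = −jZ_0·cot(βl) = −jZ_0/tan(βl)

Z_in ≈ −j31.7 Ω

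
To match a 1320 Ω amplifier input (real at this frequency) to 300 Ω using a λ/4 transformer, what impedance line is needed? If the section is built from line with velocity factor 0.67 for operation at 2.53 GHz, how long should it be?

Z_qwt ≈ 629 Ω; length ≈ 1.99 cm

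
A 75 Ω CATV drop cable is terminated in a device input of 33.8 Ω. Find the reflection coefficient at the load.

Γ = (Z_L − Z_0)/(Z_L + Z_0) = (33.8 − 75)/(33.8 + 75) = -41.2/108.8

Γ = -0.379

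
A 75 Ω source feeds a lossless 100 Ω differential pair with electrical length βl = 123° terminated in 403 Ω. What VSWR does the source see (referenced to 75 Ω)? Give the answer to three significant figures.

tan(βl) = -1.54
Z_in = Z_0·(Z_L + jZ_0·tanβl)/(Z_0 + jZ_L·tanβl) = 34.4 + j59.4 Ω
Γ_s = (Z_in − Z_s)/(Z_in + Z_s) = (-40.6 + j59.4)/(109 + j59.4), |Γ_s| = 0.578
VSWR = (1 + |Γ_s|)/(1 − |Γ_s|)

VSWR ≈ 3.74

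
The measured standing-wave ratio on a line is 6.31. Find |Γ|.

|Γ| ≈ 0.726

|Γ| = (S − 1)/(S + 1) = (6.31 − 1)/(6.31 + 1) = 5.31/7.31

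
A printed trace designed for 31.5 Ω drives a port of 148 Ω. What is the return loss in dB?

Γ = (148 − 31.5)/(148 + 31.5) = 0.649
RL = −20·log₁₀|Γ| = −20·log₁₀(0.649)

RL ≈ 3.75 dB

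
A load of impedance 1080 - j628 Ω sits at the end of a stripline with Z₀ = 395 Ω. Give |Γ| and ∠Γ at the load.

Γ ≈ 0.58 ∠ -19.5°

Γ = (Z_L − Z_0)/(Z_L + Z_0) = (685 − j628)/(1475 − j628)
|Γ| = 929/1600 = 0.58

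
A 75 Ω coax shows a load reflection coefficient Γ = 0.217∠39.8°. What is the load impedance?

Z_L ≈ 100 + j29.2 Ω

Z_L = Z_0·(1 + Γ)/(1 − Γ) = 75·(1.17 + j0.139)/(0.833 − j0.139)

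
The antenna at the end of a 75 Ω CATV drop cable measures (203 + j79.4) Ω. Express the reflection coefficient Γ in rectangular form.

Γ ≈ 0.501 + j0.142

Γ = (Z_L − Z_0)/(Z_L + Z_0) = (128 + j79.4)/(278 + j79.4)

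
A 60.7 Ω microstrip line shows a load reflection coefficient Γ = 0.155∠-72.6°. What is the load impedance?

Z_L ≈ 63.6 − j19.3 Ω

Z_L = Z_0·(1 + Γ)/(1 − Γ) = 60.7·(1.05 − j0.148)/(0.954 + j0.148)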